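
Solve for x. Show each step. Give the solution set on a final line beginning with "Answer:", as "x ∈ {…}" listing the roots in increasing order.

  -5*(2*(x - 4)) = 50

Step 1. [-5*(2*(x - 4)) = 50] leading coefficient -5: divide by -5 ⇒ div: 2*(x - 4) = -10.
Step 2. [2*(x - 4) = -10] 2·(inner) — divide through by 2, so div: x - 4 = -5.
Step 3. [x - 4 = -5] the outer -4 inverts by adding 4. So sub: x = -1.

Answer: x ∈ {-1}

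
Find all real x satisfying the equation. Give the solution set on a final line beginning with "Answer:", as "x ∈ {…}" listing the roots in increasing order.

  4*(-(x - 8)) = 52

Step 1. [4*(-(x - 8)) = 52] divide by the outer 4. So div: -(x - 8) = 13.
Step 2. [-(x - 8) = 13] flip signs both sides. So neg: x - 8 = -13.
Step 3. [x - 8 = -13] 8 comes off first (add 8), so sub: x = -5.

Answer: x ∈ {-5}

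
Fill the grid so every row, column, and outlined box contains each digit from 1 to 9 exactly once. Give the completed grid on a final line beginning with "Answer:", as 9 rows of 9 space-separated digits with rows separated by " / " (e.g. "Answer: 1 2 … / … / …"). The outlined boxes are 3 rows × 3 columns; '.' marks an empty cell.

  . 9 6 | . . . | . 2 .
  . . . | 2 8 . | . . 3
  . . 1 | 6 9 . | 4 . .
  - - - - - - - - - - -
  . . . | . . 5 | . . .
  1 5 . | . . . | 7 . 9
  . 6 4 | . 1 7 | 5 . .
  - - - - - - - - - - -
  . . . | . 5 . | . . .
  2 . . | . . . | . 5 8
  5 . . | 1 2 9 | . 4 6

Step 1. [r3c6∈{3}] only 3 remains possible at r3c6, so r3c6=3.
Step 2. [r1c1∈{3,4,7,8}] across row 1, 3 lands solely at r1c1, so r1c1=3.
Step 3. [r9c7∈{3}] only 3 remains possible at r9c7 ⇒ r9c7=3.
Step 4. [r7c1∈{4,6,7,8,9}] across col 1, 6 lands solely at r7c1 ⇒ r7c1=6.
Step 5. [r4c9∈{1,2,4}] in col 9, 4 fits only at r4c9, so r4c9=4.
Step 6. [r5c6∈{2,4,6,8}] across col 6, 2 lands solely at r5c6. So r5c6=2.
Step 7. [r4c3∈{2,3,7,8,9}] across col 3, 2 lands solely at r4c3. So r4c3=2.
Step 8. [r7c6∈{4,8}] across col 6, 8 lands solely at r7c6. So r7c6=8.
Step 9. [r2c1∈{4,7}] 4 has one home in col 1: r2c1, so r2c1=4.
Step 10. [r2c2∈{7}] r2c2 is down to just 7 ⇒ r2c2=7.
Step 11. [r3c1∈{8}] only 8 remains possible at r3c1. So r3c1=8.
Step 12. [r3c8∈{7}] r3c8 has the single candidate 7. So r3c8=7.
Step 13. [r7c9∈{1,2,7}] col 9 places 7 nowhere but r7c9. So r7c9=7.
Step 14. [r1c9∈{1,5}] col 9 places 1 nowhere but r1c9. So r1c9=1.
Step 15. [r1c6∈{4}] r1c6 has the single candidate 4, so r1c6=4.
Step 16. [r6c1∈{9}] nothing but 9 survives at r6c1, so r6c1=9.
Step 17. [r1c5∈{7}] r1c5 has the single candidate 7 ⇒ r1c5=7.
Step 18. [r8c4∈{3,4,7}] r8c4 is the only open cell in col 4 admitting 7. So r8c4=7.
Step 19. [r7c7∈{1,2,9}] in row 7, 2 fits only at r7c7, so r7c7=2.
Step 20. [r9c2∈{8}] only 8 remains possible at r9c2. So r9c2=8.
Step 21. [r4c2∈{3}] r4c2's peers cover all but 3, so r4c2=3.
Step 22. [r4c5∈{6}] nothing but 6 survives at r4c5. So r4c5=6.
Step 23. [r5c8∈{3,6,8}] r5c8 is the only open cell in row 5 admitting 6, so r5c8=6.
Step 24. [r6c8∈{3,8}] r6c8 is the only open cell in col 8 admitting 3, so r6c8=3.
Step 25. [r4c8∈{1,8}] across col 8, 8 lands solely at r4c8, so r4c8=8.
Step 26. [r7c8∈{1,9}] 1 has one home in col 8: r7c8 ⇒ r7c8=1.
Step 27. [r8c7∈{9}] r8c7 has the single candidate 9 ⇒ r8c7=9.
Step 28. [r8c3∈{3}] r8c3 is down to just 3 ⇒ r8c3=3.
Step 29. [r8c5∈{4}] r8c5 has the single candidate 4, so r8c5=4.
Step 30. [r5c4∈{3,4,8}] 4 has one home in row 5: r5c4 ⇒ r5c4=4.
Step 31. [r6c9∈{2}] only 2 remains possible at r6c9, so r6c9=2.
Step 32. [r4c4∈{9}] nothing but 9 survives at r4c4, so r4c4=9.
Step 33. [r2c7∈{6}] r2c7's peers cover all but 6, so r2c7=6.
Step 34. [r7c4∈{3}] only 3 remains possible at r7c4 ⇒ r7c4=3.
Step 35. [r1c4∈{5}] r1c4 has the single candidate 5, so r1c4=5.
Step 36. [r6c4∈{8}] r6c4 has the single candidate 8 ⇒ r6c4=8.
Step 37. [r3c2∈{2}] r3c2's peers cover all but 2. So r3c2=2.
Step 38. [r4c1∈{7}] only 7 remains possible at r4c1, so r4c1=7.
Step 39. [r7c3∈{9}] r7c3 is down to just 9. So r7c3=9.
Step 40. [r3c9∈{5}] only 5 remains possible at r3c9, so r3c9=5.
Step 41. [r5c5∈{3}] r5c5 is down to just 3. So r5c5=3.
Step 42. [r2c8∈{9}] r2c8 has the single candidate 9 ⇒ r2c8=9.
Step 43. [r4c7∈{1}] only 1 remains possible at r4c7. So r4c7=1.
Step 44. [r8c2∈{1}] nothing but 1 survives at r8c2, so r8c2=1.
Step 45. [r1c7∈{8}] only 8 remains possible at r1c7. So r1c7=8.
Step 46. [r7c2∈{4}] r7c2's peers cover all but 4, so r7c2=4.
Step 47. [r5c3∈{8}] r5c3 has the single candidate 8 ⇒ r5c3=8.
Step 48. [r2c6∈{1}] nothing but 1 survives at r2c6, so r2c6=1.
Step 49. [r8c6∈{6}] only 6 remains possible at r8c6, so r8c6=6.
Step 50. [r2c3∈{5}] nothing but 5 survives at r2c3 ⇒ r2c3=5.
Step 51. [r9c3∈{7}] r9c3 is down to just 7. So r9c3=7.

Answer: 3 9 6 5 7 4 8 2 1 / 4 7 5 2 8 1 6 9 3 / 8 2 1 6 9 3 4 7 5 / 7 3 2 9 6 5 1 8 4 / 1 5 8 4 3 2 7 6 9 / 9 6 4 8 1 7 5 3 2 / 6 4 9 3 5 8 2 1 7 / 2 1 3 7 4 6 9 5 8 / 5 8 7 1 2 9 3 4 6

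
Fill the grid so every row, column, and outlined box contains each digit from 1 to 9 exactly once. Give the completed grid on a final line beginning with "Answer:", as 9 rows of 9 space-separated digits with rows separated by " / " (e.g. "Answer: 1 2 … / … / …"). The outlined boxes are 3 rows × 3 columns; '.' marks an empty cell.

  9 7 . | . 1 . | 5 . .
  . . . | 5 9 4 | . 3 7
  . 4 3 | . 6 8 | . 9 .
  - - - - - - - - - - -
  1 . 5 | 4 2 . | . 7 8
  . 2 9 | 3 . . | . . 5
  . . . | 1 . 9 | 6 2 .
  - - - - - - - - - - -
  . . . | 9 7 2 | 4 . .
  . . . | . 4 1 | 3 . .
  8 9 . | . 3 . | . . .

Step 1. [r9c3∈{1,2,4,6,7}] 4 has one home in row 9: r9c3 ⇒ r9c3=4.
Step 2. [r7c8∈{1,5,6,8}] r7c8 is the only open cell in row 7 admitting 8 ⇒ r7c8=8.
Step 3. [r1c3∈{2,6,8}] r1c3 is the only open cell in row 1 admitting 8, so r1c3=8.
Step 4. [r9c4∈{6}] r9c4 has the single candidate 6. So r9c4=6.
Step 5. [r4c2∈{3,6}] in row 4, 3 fits only at r4c2 ⇒ r4c2=3.
Step 6. [r5c1∈{4,6,7}] across box 4, 6 lands solely at r5c1. So r5c1=6.
Step 7. [r5c7∈{1}] r5c7's peers cover all but 1 ⇒ r5c7=1.
Step 8. [r3c7∈{2}] r3c7 has the single candidate 2 ⇒ r3c7=2.
Step 9. [r9c8∈{1,5}] r9c8 is the only open cell in col 8 admitting 1. So r9c8=1.
Step 10. [r7c9∈{6}] r7c9 is down to just 6. So r7c9=6.
Step 11. [r6c3∈{7}] r6c3's peers cover all but 7, so r6c3=7.
Step 12. [r1c9∈{4}] only 4 remains possible at r1c9, so r1c9=4.
Step 13. [r8c1∈{2,5,7}] in row 8, 7 fits only at r8c1. So r8c1=7.
Step 14. [r8c3∈{2,6}] in box 7, 2 fits only at r8c3. So r8c3=2.
Step 15. [r7c3∈{1}] nothing but 1 survives at r7c3, so r7c3=1.
Step 16. [r8c2∈{5,6}] r8c2 is the only open cell in row 8 admitting 6 ⇒ r8c2=6.
Step 17. [r7c1∈{3,5}] 3 has one home in row 7: r7c1. So r7c1=3.
Step 18. [r5c5∈{8}] r5c5's peers cover all but 8. So r5c5=8.
Step 19. [r2c1∈{2}] nothing but 2 survives at r2c1, so r2c1=2.
Step 20. [r7c2∈{5}] nothing but 5 survives at r7c2 ⇒ r7c2=5.
Step 21. [r9c6∈{5}] r9c6 has the single candidate 5, so r9c6=5.
Step 22. [r6c9∈{3}] nothing but 3 survives at r6c9. So r6c9=3.
Step 23. [r1c4∈{2}] r1c4's peers cover all but 2, so r1c4=2.
Step 24. [r4c6∈{6}] nothing but 6 survives at r4c6. So r4c6=6.
Step 25. [r9c7∈{7}] r9c7's peers cover all but 7. So r9c7=7.
Step 26. [r2c7∈{8}] r2c7's peers cover all but 8, so r2c7=8.
Step 27. [r5c6∈{7}] nothing but 7 survives at r5c6, so r5c6=7.
Step 28. [r2c2∈{1}] nothing but 1 survives at r2c2. So r2c2=1.
Step 29. [r3c9∈{1}] r3c9 is down to just 1 ⇒ r3c9=1.
Step 30. [r3c1∈{5}] r3c1 is down to just 5 ⇒ r3c1=5.
Step 31. [r8c4∈{8}] r8c4's peers cover all but 8, so r8c4=8.
Step 32. [r8c8∈{5}] r8c8 has the single candidate 5 ⇒ r8c8=5.
Step 33. [r4c7∈{9}] nothing but 9 survives at r4c7. So r4c7=9.
Step 34. [r6c5∈{5}] r6c5's peers cover all but 5. So r6c5=5.
Step 35. [r8c9∈{9}] nothing but 9 survives at r8c9 ⇒ r8c9=9.
Step 36. [r6c1∈{4}] nothing but 4 survives at r6c1, so r6c1=4.
Step 37. [r6c2∈{8}] r6c2's peers cover all but 8 ⇒ r6c2=8.
Step 38. [r5c8∈{4}] r5c8 is down to just 4. So r5c8=4.
Step 39. [r9c9∈{2}] r9c9 has the single candidate 2, so r9c9=2.
Step 40. [r1c8∈{6}] r1c8's peers cover all but 6 ⇒ r1c8=6.
Step 41. [r1c6∈{3}] nothing but 3 survives at r1c6. So r1c6=3.
Step 42. [r2c3∈{6}] r2c3 is down to just 6 ⇒ r2c3=6.
Step 43. [r3c4∈{7}] r3c4 has the single candidate 7 ⇒ r3c4=7.

Answer: 9 7 8 2 1 3 5 6 4 / 2 1 6 5 9 4 8 3 7 / 5 4 3 7 6 8 2 9 1 / 1 3 5 4 2 6 9 7 8 / 6 2 9 3 8 7 1 4 5 / 4 8 7 1 5 9 6 2 3 / 3 5 1 9 7 2 4 8 6 / 7 6 2 8 4 1 3 5 9 / 8 9 4 6 3 5 7 1 2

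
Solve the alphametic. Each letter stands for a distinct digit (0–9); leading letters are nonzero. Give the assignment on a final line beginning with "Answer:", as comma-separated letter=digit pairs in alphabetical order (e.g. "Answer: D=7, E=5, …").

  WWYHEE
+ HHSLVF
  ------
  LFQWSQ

Step 1. [col 1: E + F ≡ Q (mod 10)] E=3 is one option consistent with column 1 (E + F ≡ Q (mod 10), carry-in 0) — take it, so E=3.
Step 2. [col 1: E + F ≡ Q (mod 10)] F=8 is one option consistent with column 1 (E + F ≡ Q (mod 10), carry-in 0) — take it, so F=8.
Step 3. [col 1: E + F ≡ Q (mod 10)] column 1 reads E+F+carry(0)=Q with E=3, F=8; with digits 3,8 already taken and all letters distinct, the only value for Q is 1. So Q=1.
Step 4. [col 2: E + V ≡ S (mod 10)] column 2 (E + V ≡ S (mod 10), carry-in 1) doesn't pin V yet; pick V=0 and continue. So V=0.
Step 5. [col 2: E + V ≡ S (mod 10)] column 2: given E=3, V=0, carry-in 1, and digits 0,1,3,8 already taken and all letters distinct, E+V≡S (mod 10) forces S=4. So S=4.
Step 6. [col 3: H + L ≡ W (mod 10)] column 3 (H + L ≡ W (mod 10), carry-in 0) doesn't pin H yet; pick H=5 and continue, so H=5.
Step 7. [col 3: H + L ≡ W (mod 10)] several values work for L in column 3 (H + L ≡ W (mod 10), carry-in 0); try L=7. So L=7.
Step 8. [col 3: H + L ≡ W (mod 10)] from column 3 (H=5, L=7, carry-in 0, digits 0,1,3,4,5,7,8 already taken and all letters distinct): W must equal 2 ⇒ W=2.
Step 9. [col 4: Y + S ≡ Q (mod 10)] column 4 reads Y+S+carry(1)=Q with S=4, Q=1; with digits 0,1,2,3,4,5,7,8 already taken and all letters distinct, the only value for Y is 6, so Y=6.

Answer: E=3, F=8, H=5, L=7, Q=1, S=4, V=0, W=2, Y=6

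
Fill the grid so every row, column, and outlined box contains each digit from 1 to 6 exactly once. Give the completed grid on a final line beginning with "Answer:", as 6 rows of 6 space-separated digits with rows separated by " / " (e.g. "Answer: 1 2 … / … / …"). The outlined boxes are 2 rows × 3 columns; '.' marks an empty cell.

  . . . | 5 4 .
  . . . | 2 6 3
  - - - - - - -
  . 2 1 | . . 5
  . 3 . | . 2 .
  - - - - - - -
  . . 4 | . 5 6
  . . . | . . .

Step 1. [r6c5∈{1,3}] across col 5, 1 lands solely at r6c5. So r6c5=1.
Step 2. [r5c1∈{1,2,3}] r5c1 is the only open cell in row 5 admitting 2 ⇒ r5c1=2.
Step 3. [r2c3∈{5}] r2c3 is down to just 5. So r2c3=5.
Step 4. [r4c3∈{6}] r4c3 has the single candidate 6 ⇒ r4c3=6.
Step 5. [r6c3∈{3}] only 3 remains possible at r6c3 ⇒ r6c3=3.
Step 6. [r1c6∈{1}] nothing but 1 survives at r1c6. So r1c6=1.
Step 7. [r4c6∈{4}] r4c6's peers cover all but 4 ⇒ r4c6=4.
Step 8. [r1c2∈{6}] only 6 remains possible at r1c2 ⇒ r1c2=6.
Step 9. [r2c2∈{1,4}] 4 has one home in col 2: r2c2 ⇒ r2c2=4.
Step 10. [r3c5∈{3}] nothing but 3 survives at r3c5 ⇒ r3c5=3.
Step 11. [r6c2∈{5}] r6c2 is down to just 5, so r6c2=5.
Step 12. [r4c4∈{1}] r4c4 has the single candidate 1. So r4c4=1.
Step 13. [r3c4∈{6}] r3c4's peers cover all but 6 ⇒ r3c4=6.
Step 14. [r1c3∈{2}] r1c3's peers cover all but 2 ⇒ r1c3=2.
Step 15. [r6c1∈{6}] r6c1 is down to just 6 ⇒ r6c1=6.
Step 16. [r5c4∈{3}] only 3 remains possible at r5c4. So r5c4=3.
Step 17. [r1c1∈{3}] only 3 remains possible at r1c1, so r1c1=3.
Step 18. [r5c2∈{1}] nothing but 1 survives at r5c2 ⇒ r5c2=1.
Step 19. [r3c1∈{4}] r3c1's peers cover all but 4. So r3c1=4.
Step 20. [r6c6∈{2}] nothing but 2 survives at r6c6, so r6c6=2.
Step 21. [r6c4∈{4}] r6c4 is down to just 4 ⇒ r6c4=4.
Step 22. [r2c1∈{1}] r2c1's peers cover all but 1. So r2c1=1.
Step 23. [r4c1∈{5}] r4c1 is down to just 5 ⇒ r4c1=5.

Answer: 3 6 2 5 4 1 / 1 4 5 2 6 3 / 4 2 1 6 3 5 / 5 3 6 1 2 4 / 2 1 4 3 5 6 / 6 5 3 4 1 2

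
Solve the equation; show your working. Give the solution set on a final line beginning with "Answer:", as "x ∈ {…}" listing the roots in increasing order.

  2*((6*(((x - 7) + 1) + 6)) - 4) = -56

Step 1. [2*((6*(((x - 7) + 1) + 6)) - 4) = -56] 2 out front; divide by 2, so div: (6*(((x - 7) + 1) + 6)) - 4 = -28.
Step 2. [(6*(((x - 7) + 1) + 6)) - 4 = -28] 4 comes off first (add 4) ⇒ sub: 6*(((x - 7) + 1) + 6) = -24.
Step 3. [6*(((x - 7) + 1) + 6) = -24] 6 out front; divide by 6, so div: ((x - 7) + 1) + 6 = -4.
Step 4. [((x - 7) + 1) + 6 = -4] +6 is outermost — subtract 6 both sides. So sub: (x - 7) + 1 = -10.
Step 5. [(x - 7) + 1 = -10] subtract 1: x sits inside (… + 1), so sub: x - 7 = -11.
Step 6. [x - 7 = -11] peel the -7: add 7 from each side ⇒ sub: x = -4.

Answer: x ∈ {-4}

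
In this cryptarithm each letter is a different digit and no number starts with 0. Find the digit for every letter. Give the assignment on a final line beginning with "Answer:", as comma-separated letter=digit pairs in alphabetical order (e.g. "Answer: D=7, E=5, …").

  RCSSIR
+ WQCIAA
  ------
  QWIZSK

Step 1. [col 1: R + A ≡ K (mod 10)] R=7 is one option consistent with column 1 (R + A ≡ K (mod 10), carry-in 0) — take it, so R=7.
Step 2. [col 1: R + A ≡ K (mod 10)] no forcing yet in column 1 (carry-in 0); A=6 is free and consistent — try it ⇒ A=6.
Step 3. [col 1: R + A ≡ K (mod 10)] column 1: given R=7, A=6, carry-in 0, and digits 6,7 already taken and all letters distinct, R+A≡K (mod 10) forces K=3. So K=3.
Step 4. [col 2: I + A ≡ S (mod 10)] no forcing yet in column 2 (carry-in 1); I=8 is free and consistent — try it, so I=8.
Step 5. [col 2: I + A ≡ S (mod 10)] column 2: given I=8, A=6, carry-in 1, and digits 3,6,7,8 already taken and all letters distinct, I+A≡S (mod 10) forces S=5 ⇒ S=5.
Step 6. [col 3: S + I ≡ Z (mod 10)] in column 3 we have S+I≡Z with carry-in 1; given S=5, I=8 and digits 3,5,6,7,8 already taken and all letters distinct, that pins Z to 4. So Z=4.
Step 7. [col 4: S + C ≡ I (mod 10)] from column 4 (S=5, I=8, carry-in 1, digits 3,4,5,6,7,8 already taken and all letters distinct): C must equal 2 ⇒ C=2.
Step 8. [col 5: C + Q ≡ W (mod 10)] in column 5 we have C+Q≡W with carry-in 0; given C=2 and digits 2,3,4,5,6,7,8 already taken and all letters distinct, that pins Q to 9 ⇒ Q=9.
Step 9. [col 5: C + Q ≡ W (mod 10)] column 5 reads C+Q+carry(0)=W with C=2, Q=9; with digits 2,3,4,5,6,7,8,9 already taken and all letters distinct, the only value for W is 1 ⇒ W=1.

Answer: A=6, C=2, I=8, K=3, Q=9, R=7, S=5, W=1, Z=4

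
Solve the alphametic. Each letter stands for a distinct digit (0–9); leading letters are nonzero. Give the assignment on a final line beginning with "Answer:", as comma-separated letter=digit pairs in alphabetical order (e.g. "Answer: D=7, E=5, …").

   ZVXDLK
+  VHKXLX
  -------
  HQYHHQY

Step 1. [col 1: K + X ≡ Y (mod 10)] several values work for K in column 1 (K + X ≡ Y (mod 10), carry-in 0); try K=3. So K=3.
Step 2. [H] H is the leading digit of a 7-digit sum of two 6-digit numbers; the final carry is exactly 1 ⇒ H=1.
Step 3. [col 1: K + X ≡ Y (mod 10)] several values work for Y in column 1 (K + X ≡ Y (mod 10), carry-in 0); try Y=0 ⇒ Y=0.
Step 4. [col 1: K + X ≡ Y (mod 10)] column 1 reads K+X+carry(0)=Y with K=3, Y=0; with digits 0,1,3 already taken and all letters distinct, the only value for X is 7. So X=7.
Step 5. [col 2: L + L ≡ Q (mod 10)] no forcing yet in column 2 (carry-in 1); L=2 is free and consistent — try it, so L=2.
Step 6. [col 2: L + L ≡ Q (mod 10)] from column 2 (L=2, carry-in 1, digits 0,1,2,3,7 already taken and all letters distinct): Q must equal 5 ⇒ Q=5.
Step 7. [col 3: D + X ≡ H (mod 10)] column 3: given X=7, H=1, carry-in 0, and digits 0,1,2,3,5,7 already taken and all letters distinct, D+X≡H (mod 10) forces D=4 ⇒ D=4.
Step 8. [col 5: V + H ≡ Y (mod 10)] column 5: given H=1, Y=0, carry-in 1, and digits 0,1,2,3,4,5,7 already taken and all letters distinct, V+H≡Y (mod 10) forces V=8 ⇒ V=8.
Step 9. [col 6: Z + V ≡ Q (mod 10)] from column 6 (V=8, Q=5, carry-in 1, digits 0,1,2,3,4,5,7,8 already taken and all letters distinct): Z must equal 6. So Z=6.

Answer: D=4, H=1, K=3, L=2, Q=5, V=8, X=7, Y=0, Z=6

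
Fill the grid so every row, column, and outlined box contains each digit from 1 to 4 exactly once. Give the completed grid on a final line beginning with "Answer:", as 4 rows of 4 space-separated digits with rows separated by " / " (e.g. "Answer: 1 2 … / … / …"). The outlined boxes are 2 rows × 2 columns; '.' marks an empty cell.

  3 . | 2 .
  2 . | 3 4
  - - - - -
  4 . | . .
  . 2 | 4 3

Step 1. [r3c3∈{1}] r3c3 is down to just 1, so r3c3=1.
Step 2. [r1c4∈{1}] r1c4 is down to just 1, so r1c4=1.
Step 3. [r2c2∈{1}] r2c2 has the single candidate 1, so r2c2=1.
Step 4. [r4c1∈{1}] r4c1 has the single candidate 1. So r4c1=1.
Step 5. [r1c2∈{4}] r1c2 is down to just 4, so r1c2=4.
Step 6. [r3c2∈{3}] r3c2 is down to just 3. So r3c2=3.
Step 7. [r3c4∈{2}] r3c4 has the single candidate 2. So r3c4=2.

Answer: 3 4 2 1 / 2 1 3 4 / 4 3 1 2 / 1 2 4 3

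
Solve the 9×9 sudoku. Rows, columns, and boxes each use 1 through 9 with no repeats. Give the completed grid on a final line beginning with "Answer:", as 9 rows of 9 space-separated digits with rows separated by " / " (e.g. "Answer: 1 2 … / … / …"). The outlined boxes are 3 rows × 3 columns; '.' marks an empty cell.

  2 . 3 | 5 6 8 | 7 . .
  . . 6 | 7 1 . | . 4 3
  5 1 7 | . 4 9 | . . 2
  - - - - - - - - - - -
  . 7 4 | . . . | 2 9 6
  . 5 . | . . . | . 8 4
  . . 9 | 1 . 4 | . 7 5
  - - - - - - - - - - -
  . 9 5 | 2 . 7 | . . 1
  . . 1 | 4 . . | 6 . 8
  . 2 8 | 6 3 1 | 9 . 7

Step 1. [r4c4∈{3,8}] 8 has one home in col 4: r4c4. So r4c4=8.
Step 2. [r8c2∈{3}] nothing but 3 survives at r8c2, so r8c2=3.
Step 3. [r2c2∈{8}] nothing but 8 survives at r2c2 ⇒ r2c2=8.
Step 4. [r5c6∈{2,3,6}] across col 6, 6 lands solely at r5c6, so r5c6=6.
Step 5. [r6c7∈{3}] r6c7 is down to just 3, so r6c7=3.
Step 6. [r8c6∈{5}] r8c6 is down to just 5, so r8c6=5.
Step 7. [r5c5∈{2,7,9}] row 5 places 7 nowhere but r5c5 ⇒ r5c5=7.
Step 8. [r4c6∈{3}] nothing but 3 survives at r4c6. So r4c6=3.
Step 9. [r7c1∈{4,6}] in row 7, 6 fits only at r7c1 ⇒ r7c1=6.
Step 10. [r5c7∈{1}] r5c7 is down to just 1. So r5c7=1.
Step 11. [r1c9∈{9}] r1c9 has the single candidate 9 ⇒ r1c9=9.
Step 12. [r5c1∈{3}] r5c1 has the single candidate 3. So r5c1=3.
Step 13. [r3c7∈{8}] only 8 remains possible at r3c7 ⇒ r3c7=8.
Step 14. [r3c8∈{6}] r3c8's peers cover all but 6, so r3c8=6.
Step 15. [r2c7∈{5}] r2c7's peers cover all but 5. So r2c7=5.
Step 16. [r5c3∈{2}] r5c3 is down to just 2, so r5c3=2.
Step 17. [r1c8∈{1}] r1c8's peers cover all but 1 ⇒ r1c8=1.
Step 18. [r1c2∈{4}] r1c2's peers cover all but 4 ⇒ r1c2=4.
Step 19. [r6c5∈{2}] r6c5 is down to just 2, so r6c5=2.
Step 20. [r9c1∈{4}] r9c1 has the single candidate 4 ⇒ r9c1=4.
Step 21. [r7c5∈{8}] only 8 remains possible at r7c5. So r7c5=8.
Step 22. [r8c8∈{2}] r8c8 is down to just 2, so r8c8=2.
Step 23. [r8c1∈{7}] r8c1 is down to just 7. So r8c1=7.
Step 24. [r7c7∈{4}] nothing but 4 survives at r7c7. So r7c7=4.
Step 25. [r3c4∈{3}] r3c4 has the single candidate 3, so r3c4=3.
Step 26. [r9c8∈{5}] r9c8 is down to just 5. So r9c8=5.
Step 27. [r7c8∈{3}] nothing but 3 survives at r7c8 ⇒ r7c8=3.
Step 28. [r6c1∈{8}] only 8 remains possible at r6c1. So r6c1=8.
Step 29. [r4c1∈{1}] r4c1 is down to just 1 ⇒ r4c1=1.
Step 30. [r6c2∈{6}] r6c2 has the single candidate 6 ⇒ r6c2=6.
Step 31. [r8c5∈{9}] r8c5 is down to just 9. So r8c5=9.
Step 32. [r2c1∈{9}] r2c1 is down to just 9 ⇒ r2c1=9.
Step 33. [r5c4∈{9}] nothing but 9 survives at r5c4. So r5c4=9.
Step 34. [r2c6∈{2}] r2c6 is down to just 2 ⇒ r2c6=2.
Step 35. [r4c5∈{5}] r4c5 has the single candidate 5. So r4c5=5.

Answer: 2 4 3 5 6 8 7 1 9 / 9 8 6 7 1 2 5 4 3 / 5 1 7 3 4 9 8 6 2 / 1 7 4 8 5 3 2 9 6 / 3 5 2 9 7 6 1 8 4 / 8 6 9 1 2 4 3 7 5 / 6 9 5 2 8 7 4 3 1 / 7 3 1 4 9 5 6 2 8 / 4 2 8 6 3 1 9 5 7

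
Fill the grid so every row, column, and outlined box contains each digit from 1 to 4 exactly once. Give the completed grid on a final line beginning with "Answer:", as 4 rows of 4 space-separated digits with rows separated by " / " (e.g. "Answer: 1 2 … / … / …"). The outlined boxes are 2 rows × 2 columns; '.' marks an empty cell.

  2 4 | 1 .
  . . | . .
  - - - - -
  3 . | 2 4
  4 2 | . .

Step 1. [r1c4∈{3}] only 3 remains possible at r1c4. So r1c4=3.
Step 2. [r3c2∈{1}] only 1 remains possible at r3c2 ⇒ r3c2=1.
Step 3. [r2c3∈{4}] nothing but 4 survives at r2c3. So r2c3=4.
Step 4. [r4c3∈{3}] r4c3 has the single candidate 3. So r4c3=3.
Step 5. [r2c1∈{1}] r2c1's peers cover all but 1. So r2c1=1.
Step 6. [r2c2∈{3}] r2c2's peers cover all but 3 ⇒ r2c2=3.
Step 7. [r4c4∈{1}] r4c4 is down to just 1, so r4c4=1.
Step 8. [r2c4∈{2}] r2c4 has the single candidate 2 ⇒ r2c4=2.

Answer: 2 4 1 3 / 1 3 4 2 / 3 1 2 4 / 4 2 3 1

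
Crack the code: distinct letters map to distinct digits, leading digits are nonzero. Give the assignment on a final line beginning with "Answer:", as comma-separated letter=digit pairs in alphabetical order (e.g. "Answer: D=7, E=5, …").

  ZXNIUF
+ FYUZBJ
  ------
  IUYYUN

Step 1. [col 1: F + J ≡ N (mod 10)] F=4 is one option consistent with column 1 (F + J ≡ N (mod 10), carry-in 0) — take it, so F=4.
Step 2. [col 1: F + J ≡ N (mod 10)] no forcing yet in column 1 (carry-in 0); J=3 is free and consistent — try it ⇒ J=3.
Step 3. [col 1: F + J ≡ N (mod 10)] column 1: given F=4, J=3, carry-in 0, and digits 3,4 already taken and all letters distinct, F+J≡N (mod 10) forces N=7 ⇒ N=7.
Step 4. [col 2: U + B ≡ U (mod 10)] column 2: given nothing yet, carry-in 0, and digits 3,4,7 already taken and all letters distinct, U+B≡U (mod 10) forces B=0, so B=0.
Step 5. [col 2: U + B ≡ U (mod 10)] several values work for U in column 2 (U + B ≡ U (mod 10), carry-in 0); try U=9, so U=9.
Step 6. [col 3: I + Z ≡ Y (mod 10)] Y=6 is one option consistent with column 3 (I + Z ≡ Y (mod 10), carry-in 0) — take it, so Y=6.
Step 7. [col 3: I + Z ≡ Y (mod 10)] column 3 (I + Z ≡ Y (mod 10), carry-in 0) doesn't pin Z yet; pick Z=1 and continue ⇒ Z=1.
Step 8. [col 3: I + Z ≡ Y (mod 10)] in column 3 we have I+Z≡Y with carry-in 0; given Z=1, Y=6 and digits 0,1,3,4,6,7,9 already taken and all letters distinct, that pins I to 5, so I=5.
Step 9. [col 5: X + Y ≡ U (mod 10)] in column 5 we have X+Y≡U with carry-in 1; given Y=6, U=9 and digits 0,1,3,4,5,6,7,9 already taken and all letters distinct, that pins X to 2, so X=2.

Answer: B=0, F=4, I=5, J=3, N=7, U=9, X=2, Y=6, Z=1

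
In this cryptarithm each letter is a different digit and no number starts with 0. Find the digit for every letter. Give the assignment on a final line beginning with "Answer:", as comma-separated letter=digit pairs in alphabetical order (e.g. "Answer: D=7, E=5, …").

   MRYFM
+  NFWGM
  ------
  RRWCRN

Step 1. [R] R is the leading digit of a 6-digit sum of two 5-digit numbers; the final carry is exactly 1. So R=1.
Step 2. [col 1: M + M ≡ N (mod 10)] column 1 (M + M ≡ N (mod 10), carry-in 0) doesn't pin N yet; pick N=4 and continue ⇒ N=4.
Step 3. [col 1: M + M ≡ N (mod 10)] column 1 (M + M ≡ N (mod 10), carry-in 0) doesn't pin M yet; pick M=7 and continue ⇒ M=7.
Step 4. [col 2: F + G ≡ R (mod 10)] G=8 is one option consistent with column 2 (F + G ≡ R (mod 10), carry-in 1) — take it. So G=8.
Step 5. [col 2: F + G ≡ R (mod 10)] from column 2 (G=8, R=1, carry-in 1, digits 1,4,7,8 already taken and all letters distinct): F must equal 2 ⇒ F=2.
Step 6. [col 3: Y + W ≡ C (mod 10)] column 3 (Y + W ≡ C (mod 10), carry-in 1) doesn't pin C yet; pick C=9 and continue ⇒ C=9.
Step 7. [col 3: Y + W ≡ C (mod 10)] no forcing yet in column 3 (carry-in 1); W=3 is free and consistent — try it, so W=3.
Step 8. [col 3: Y + W ≡ C (mod 10)] from column 3 (W=3, C=9, carry-in 1, digits 1,2,3,4,7,8,9 already taken and all letters distinct): Y must equal 5, so Y=5.

Answer: C=9, F=2, G=8, M=7, N=4, R=1, W=3, Y=5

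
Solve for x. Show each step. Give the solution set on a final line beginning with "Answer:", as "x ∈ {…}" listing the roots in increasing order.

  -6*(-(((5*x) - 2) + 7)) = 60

Step 1. [-6*(-(((5*x) - 2) + 7)) = 60] -6·(inner) — divide through by -6. So div: -(((5*x) - 2) + 7) = -10.
Step 2. [-(((5*x) - 2) + 7) = -10] flip signs both sides, so neg: ((5*x) - 2) + 7 = 10.
Step 3. [((5*x) - 2) + 7 = 10] the outer +7 inverts by subtracting 7, so sub: (5*x) - 2 = 3.
Step 4. [(5*x) - 2 = 3] the outer -2 inverts by adding 2. So sub: 5*x = 5.
Step 5. [5*x = 5] divide by the outer 5, so div: x = 1.

Answer: x ∈ {1}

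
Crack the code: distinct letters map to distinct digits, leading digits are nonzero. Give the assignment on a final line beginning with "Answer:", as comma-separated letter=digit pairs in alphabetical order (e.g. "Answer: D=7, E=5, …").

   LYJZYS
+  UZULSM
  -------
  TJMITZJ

Step 1. [col 1: S + M ≡ J (mod 10)] S=7 is one option consistent with column 1 (S + M ≡ J (mod 10), carry-in 0) — take it ⇒ S=7.
Step 2. [T] T is the leading digit of a 7-digit sum of two 6-digit numbers; the final carry is exactly 1, so T=1.
Step 3. [col 1: S + M ≡ J (mod 10)] M=6 is one option consistent with column 1 (S + M ≡ J (mod 10), carry-in 0) — take it, so M=6.
Step 4. [col 1: S + M ≡ J (mod 10)] column 1: given S=7, M=6, carry-in 0, and digits 1,6,7 already taken and all letters distinct, S+M≡J (mod 10) forces J=3 ⇒ J=3.
Step 5. [col 2: Y + S ≡ Z (mod 10)] Z=2 is one option consistent with column 2 (Y + S ≡ Z (mod 10), carry-in 1) — take it ⇒ Z=2.
Step 6. [col 2: Y + S ≡ Z (mod 10)] in column 2 we have Y+S≡Z with carry-in 1; given S=7, Z=2 and digits 1,2,3,6,7 already taken and all letters distinct, that pins Y to 4 ⇒ Y=4.
Step 7. [col 3: Z + L ≡ T (mod 10)] in column 3 we have Z+L≡T with carry-in 1; given Z=2, T=1 and digits 1,2,3,4,6,7 already taken and all letters distinct, that pins L to 8. So L=8.
Step 8. [col 4: J + U ≡ I (mod 10)] column 4: given J=3, carry-in 1, and digits 1,2,3,4,6,7,8 already taken and all letters distinct, J+U≡I (mod 10) forces U=5 ⇒ U=5.
Step 9. [col 4: J + U ≡ I (mod 10)] column 4: given J=3, U=5, carry-in 1, and digits 1,2,3,4,5,6,7,8 already taken and all letters distinct, J+U≡I (mod 10) forces I=9, so I=9.

Answer: I=9, J=3, L=8, M=6, S=7, T=1, U=5, Y=4, Z=2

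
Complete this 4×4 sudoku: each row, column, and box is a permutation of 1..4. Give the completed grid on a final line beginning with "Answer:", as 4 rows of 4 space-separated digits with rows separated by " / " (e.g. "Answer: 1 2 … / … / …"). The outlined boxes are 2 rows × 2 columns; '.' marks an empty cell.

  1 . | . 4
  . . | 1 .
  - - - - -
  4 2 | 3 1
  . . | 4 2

Step 1. [r1c2∈{3}] r1c2 has the single candidate 3, so r1c2=3.
Step 2. [r2c2∈{4}] only 4 remains possible at r2c2, so r2c2=4.
Step 3. [r2c4∈{3}] nothing but 3 survives at r2c4 ⇒ r2c4=3.
Step 4. [r4c2∈{1}] nothing but 1 survives at r4c2, so r4c2=1.
Step 5. [r1c3∈{2}] nothing but 2 survives at r1c3. So r1c3=2.
Step 6. [r2c1∈{2}] only 2 remains possible at r2c1. So r2c1=2.
Step 7. [r4c1∈{3}] r4c1 is down to just 3 ⇒ r4c1=3.

Answer: 1 3 2 4 / 2 4 1 3 / 4 2 3 1 / 3 1 4 2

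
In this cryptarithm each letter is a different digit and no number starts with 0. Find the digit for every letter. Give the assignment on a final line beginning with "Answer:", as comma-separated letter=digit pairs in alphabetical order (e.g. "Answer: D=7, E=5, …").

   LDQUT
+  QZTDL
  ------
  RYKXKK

Step 1. [col 1: T + L ≡ K (mod 10)] several values work for K in column 1 (T + L ≡ K (mod 10), carry-in 0); try K=3, so K=3.
Step 2. [R] the sum has 6 digits but both addends have 5; that extra leading digit R is the final carry, namely 1 ⇒ R=1.
Step 3. [col 1: T + L ≡ K (mod 10)] several values work for L in column 1 (T + L ≡ K (mod 10), carry-in 0); try L=7. So L=7.
Step 4. [col 1: T + L ≡ K (mod 10)] column 1 reads T+L+carry(0)=K with L=7, K=3; with digits 1,3,7 already taken and all letters distinct, the only value for T is 6, so T=6.
Step 5. [col 2: U + D ≡ K (mod 10)] no forcing yet in column 2 (carry-in 1); U=4 is free and consistent — try it, so U=4.
Step 6. [col 2: U + D ≡ K (mod 10)] in column 2 we have U+D≡K with carry-in 1; given U=4, K=3 and digits 1,3,4,6,7 already taken and all letters distinct, that pins D to 8 ⇒ D=8.
Step 7. [col 3: Q + T ≡ X (mod 10)] several values work for X in column 3 (Q + T ≡ X (mod 10), carry-in 1); try X=9 ⇒ X=9.
Step 8. [col 3: Q + T ≡ X (mod 10)] from column 3 (T=6, X=9, carry-in 1, digits 1,3,4,6,7,8,9 already taken and all letters distinct): Q must equal 2. So Q=2.
Step 9. [col 4: D + Z ≡ K (mod 10)] column 4: given D=8, K=3, carry-in 0, and digits 1,2,3,4,6,7,8,9 already taken and all letters distinct, D+Z≡K (mod 10) forces Z=5. So Z=5.
Step 10. [col 5: L + Q ≡ Y (mod 10)] from column 5 (L=7, Q=2, carry-in 1, digits 1,2,3,4,5,6,7,8,9 already taken and all letters distinct): Y must equal 0 ⇒ Y=0.

Answer: D=8, K=3, L=7, Q=2, R=1, T=6, U=4, X=9, Y=0, Z=5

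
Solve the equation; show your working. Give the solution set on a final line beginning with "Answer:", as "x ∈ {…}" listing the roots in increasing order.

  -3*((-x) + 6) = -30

Step 1. [-3*((-x) + 6) = -30] -3 out front; divide by -3, so div: (-x) + 6 = 10.
Step 2. [(-x) + 6 = 10] subtract 6: x sits inside (… + 6) ⇒ sub: -x = 4.
Step 3. [-x = 4] leading − — multiply by −1, so neg: x = -4.

Answer: x ∈ {-4}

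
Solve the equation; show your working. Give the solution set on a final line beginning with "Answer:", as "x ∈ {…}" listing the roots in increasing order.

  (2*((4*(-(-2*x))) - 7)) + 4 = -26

Step 1. [(2*((4*(-(-2*x))) - 7)) + 4 = -26] +4 is outermost — subtract 4 both sides ⇒ sub: 2*((4*(-(-2*x))) - 7) = -30.
Step 2. [2*((4*(-(-2*x))) - 7) = -30] 2 out front; divide by 2, so div: (4*(-(-2*x))) - 7 = -15.
Step 3. [(4*(-(-2*x))) - 7 = -15] -7 is outermost — add 7 both sides. So sub: 4*(-(-2*x)) = -8.
Step 4. [4*(-(-2*x)) = -8] 4 out front; divide by 4 ⇒ div: -(-2*x) = -2.
Step 5. [-(-2*x) = -2] leading − — multiply by −1. So neg: -2*x = 2.
Step 6. [-2*x = 2] -2·(inner) — divide through by -2, so div: x = -1.

Answer: x ∈ {-1}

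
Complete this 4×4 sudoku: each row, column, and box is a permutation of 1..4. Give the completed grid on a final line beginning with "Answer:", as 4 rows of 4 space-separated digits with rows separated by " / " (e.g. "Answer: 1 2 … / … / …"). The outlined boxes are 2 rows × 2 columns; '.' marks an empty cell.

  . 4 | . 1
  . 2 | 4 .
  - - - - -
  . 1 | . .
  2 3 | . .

Step 1. [r3c4∈{2,3,4}] r3c4 is the only open cell in col 4 admitting 2 ⇒ r3c4=2.
Step 2. [r1c1∈{3}] only 3 remains possible at r1c1, so r1c1=3.
Step 3. [r2c4∈{3}] r2c4 is down to just 3, so r2c4=3.
Step 4. [r3c3∈{3}] r3c3's peers cover all but 3, so r3c3=3.
Step 5. [r3c1∈{4}] r3c1 is down to just 4, so r3c1=4.
Step 6. [r4c3∈{1}] only 1 remains possible at r4c3. So r4c3=1.
Step 7. [r4c4∈{4}] r4c4's peers cover all but 4 ⇒ r4c4=4.
Step 8. [r2c1∈{1}] r2c1's peers cover all but 1. So r2c1=1.
Step 9. [r1c3∈{2}] nothing but 2 survives at r1c3, so r1c3=2.

Answer: 3 4 2 1 / 1 2 4 3 / 4 1 3 2 / 2 3 1 4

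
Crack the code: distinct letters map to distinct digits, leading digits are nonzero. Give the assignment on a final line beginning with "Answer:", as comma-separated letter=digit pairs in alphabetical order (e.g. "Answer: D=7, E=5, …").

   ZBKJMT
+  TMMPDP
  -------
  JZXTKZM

Step 1. [J] the sum has 7 digits but both addends have 6; that extra leading digit J is the final carry, namely 1 ⇒ J=1.
Step 2. [col 1: T + P ≡ M (mod 10)] column 1 (T + P ≡ M (mod 10), carry-in 0) doesn't pin T yet; pick T=9 and continue, so T=9.
Step 3. [col 1: T + P ≡ M (mod 10)] column 1 (T + P ≡ M (mod 10), carry-in 0) doesn't pin P yet; pick P=4 and continue ⇒ P=4.
Step 4. [col 1: T + P ≡ M (mod 10)] from column 1 (T=9, P=4, carry-in 0, digits 1,4,9 already taken and all letters distinct): M must equal 3, so M=3.
Step 5. [col 2: M + D ≡ Z (mod 10)] column 2 (M + D ≡ Z (mod 10), carry-in 1) doesn't pin Z yet; pick Z=2 and continue ⇒ Z=2.
Step 6. [col 2: M + D ≡ Z (mod 10)] column 2: given M=3, Z=2, carry-in 1, and digits 1,2,3,4,9 already taken and all letters distinct, M+D≡Z (mod 10) forces D=8, so D=8.
Step 7. [col 3: J + P ≡ K (mod 10)] in column 3 we have J+P≡K with carry-in 1; given J=1, P=4 and digits 1,2,3,4,8,9 already taken and all letters distinct, that pins K to 6 ⇒ K=6.
Step 8. [col 5: B + M ≡ X (mod 10)] in column 5 we have B+M≡X with carry-in 0; given M=3 and digits 1,2,3,4,6,8,9 already taken and all letters distinct, that pins B to 7, so B=7.
Step 9. [col 5: B + M ≡ X (mod 10)] from column 5 (B=7, M=3, carry-in 0, digits 1,2,3,4,6,7,8,9 already taken and all letters distinct): X must equal 0 ⇒ X=0.

Answer: B=7, D=8, J=1, K=6, M=3, P=4, T=9, X=0, Z=2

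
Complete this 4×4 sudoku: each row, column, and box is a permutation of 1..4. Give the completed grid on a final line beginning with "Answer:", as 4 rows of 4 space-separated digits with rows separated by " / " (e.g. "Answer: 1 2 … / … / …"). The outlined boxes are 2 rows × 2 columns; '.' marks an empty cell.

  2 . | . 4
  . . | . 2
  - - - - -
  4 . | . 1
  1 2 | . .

Step 1. [r2c1∈{3}] only 3 remains possible at r2c1. So r2c1=3.
Step 2. [r1c3∈{1,3}] in row 1, 3 fits only at r1c3 ⇒ r1c3=3.
Step 3. [r2c2∈{1,4}] in row 2, 4 fits only at r2c2. So r2c2=4.
Step 4. [r4c3∈{4}] nothing but 4 survives at r4c3. So r4c3=4.
Step 5. [r2c3∈{1}] r2c3's peers cover all but 1. So r2c3=1.
Step 6. [r1c2∈{1}] r1c2's peers cover all but 1 ⇒ r1c2=1.
Step 7. [r4c4∈{3}] nothing but 3 survives at r4c4. So r4c4=3.
Step 8. [r3c2∈{3}] only 3 remains possible at r3c2, so r3c2=3.
Step 9. [r3c3∈{2}] r3c3 has the single candidate 2, so r3c3=2.

Answer: 2 1 3 4 / 3 4 1 2 / 4 3 2 1 / 1 2 4 3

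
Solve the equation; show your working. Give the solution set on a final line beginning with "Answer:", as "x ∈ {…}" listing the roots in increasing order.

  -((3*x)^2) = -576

Step 1. [-((3*x)^2) = -576] flip signs both sides, so neg: (3*x)^2 = 576.
Step 2. [(3*x)^2 = 576] √ both sides: 576 ≥ 0 gives two branches ⇒ sqrt: 3*x = 24 or -24.
Step 3. [3*x = 24 or -24] divide by the outer 3. So div: x = 8 or -8.

Answer: x ∈ {-8, 8}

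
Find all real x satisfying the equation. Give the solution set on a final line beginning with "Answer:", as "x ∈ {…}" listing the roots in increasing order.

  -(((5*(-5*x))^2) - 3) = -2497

Step 1. [-(((5*(-5*x))^2) - 3) = -2497] leading − — multiply by −1 ⇒ neg: ((5*(-5*x))^2) - 3 = 2497.
Step 2. [((5*(-5*x))^2) - 3 = 2497] peel the -3: add 3 from each side, so sub: (5*(-5*x))^2 = 2500.
Step 3. [(5*(-5*x))^2 = 2500] √ both sides: 2500 ≥ 0 gives two branches. So sqrt: 5*(-5*x) = 50 or -50.
Step 4. [5*(-5*x) = 50 or -50] 5·(inner) — divide through by 5. So div: -5*x = 10 or -10.
Step 5. [-5*x = 10 or -10] divide by the outer -5 ⇒ div: x = -2 or 2.

Answer: x ∈ {-2, 2}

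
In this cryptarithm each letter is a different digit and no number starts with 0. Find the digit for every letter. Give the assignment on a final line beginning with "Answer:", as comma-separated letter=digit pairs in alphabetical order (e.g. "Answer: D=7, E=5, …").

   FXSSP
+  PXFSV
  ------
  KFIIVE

Step 1. [col 1: P + V ≡ E (mod 10)] column 1 (P + V ≡ E (mod 10), carry-in 0) doesn't pin E yet; pick E=2 and continue, so E=2.
Step 2. [col 1: P + V ≡ E (mod 10)] column 1 (P + V ≡ E (mod 10), carry-in 0) doesn't pin P yet; pick P=9 and continue. So P=9.
Step 3. [K] K is the leading digit of a 6-digit sum of two 5-digit numbers; the final carry is exactly 1. So K=1.
Step 4. [col 1: P + V ≡ E (mod 10)] column 1: given P=9, E=2, carry-in 0, and digits 1,2,9 already taken and all letters distinct, P+V≡E (mod 10) forces V=3 ⇒ V=3.
Step 5. [col 2: S + S ≡ V (mod 10)] column 2: given V=3, carry-in 1, and digits 1,2,3,9 already taken and all letters distinct, S+S≡V (mod 10) forces S=6, so S=6.
Step 6. [col 3: S + F ≡ I (mod 10)] I=5 is one option consistent with column 3 (S + F ≡ I (mod 10), carry-in 1) — take it, so I=5.
Step 7. [col 3: S + F ≡ I (mod 10)] column 3 reads S+F+carry(1)=I with S=6, I=5; with digits 1,2,3,5,6,9 already taken and all letters distinct, the only value for F is 8. So F=8.
Step 8. [col 4: X + X ≡ I (mod 10)] column 4: given I=5, carry-in 1, and digits 1,2,3,5,6,8,9 already taken and all letters distinct, X+X≡I (mod 10) forces X=7. So X=7.

Answer: E=2, F=8, I=5, K=1, P=9, S=6, V=3, X=7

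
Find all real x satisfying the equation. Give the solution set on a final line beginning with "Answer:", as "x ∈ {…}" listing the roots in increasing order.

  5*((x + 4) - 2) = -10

Step 1. [5*((x + 4) - 2) = -10] 5·(inner) — divide through by 5 ⇒ div: (x + 4) - 2 = -2.
Step 2. [(x + 4) - 2 = -2] -2 is outermost — add 2 both sides. So sub: x + 4 = 0.
Step 3. [x + 4 = 0] subtract 4: x sits inside (… + 4) ⇒ sub: x = -4.

Answer: x ∈ {-4}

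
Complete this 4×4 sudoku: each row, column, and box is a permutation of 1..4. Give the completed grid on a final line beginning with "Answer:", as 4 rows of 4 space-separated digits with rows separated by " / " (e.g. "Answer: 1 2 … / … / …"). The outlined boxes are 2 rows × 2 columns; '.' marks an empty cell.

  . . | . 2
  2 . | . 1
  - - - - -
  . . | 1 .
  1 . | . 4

Step 1. [r3c4∈{3}] r3c4 is down to just 3. So r3c4=3.
Step 2. [r1c1∈{3,4}] across col 1, 3 lands solely at r1c1, so r1c1=3.
Step 3. [r2c2∈{4}] only 4 remains possible at r2c2, so r2c2=4.
Step 4. [r4c2∈{2,3}] across row 4, 3 lands solely at r4c2, so r4c2=3.
Step 5. [r1c2∈{1}] only 1 remains possible at r1c2 ⇒ r1c2=1.
Step 6. [r3c1∈{4}] only 4 remains possible at r3c1, so r3c1=4.
Step 7. [r4c3∈{2}] r4c3's peers cover all but 2 ⇒ r4c3=2.
Step 8. [r2c3∈{3}] r2c3 has the single candidate 3, so r2c3=3.
Step 9. [r1c3∈{4}] r1c3's peers cover all but 4, so r1c3=4.
Step 10. [r3c2∈{2}] r3c2's peers cover all but 2, so r3c2=2.

Answer: 3 1 4 2 / 2 4 3 1 / 4 2 1 3 / 1 3 2 4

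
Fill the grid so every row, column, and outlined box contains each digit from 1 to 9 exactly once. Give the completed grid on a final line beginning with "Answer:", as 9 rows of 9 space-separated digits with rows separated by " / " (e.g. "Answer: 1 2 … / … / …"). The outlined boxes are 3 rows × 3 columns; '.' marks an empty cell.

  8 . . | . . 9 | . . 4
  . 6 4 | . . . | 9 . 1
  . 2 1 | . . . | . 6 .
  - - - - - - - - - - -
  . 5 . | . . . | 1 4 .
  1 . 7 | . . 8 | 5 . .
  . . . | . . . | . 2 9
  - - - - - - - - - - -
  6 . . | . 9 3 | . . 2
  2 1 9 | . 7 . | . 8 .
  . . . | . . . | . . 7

Step 1. [r5c8∈{3}] r5c8's peers cover all but 3, so r5c8=3.
Step 2. [r6c7∈{6,7,8}] r6c7 is the only open cell in box 6 admitting 7, so r6c7=7.
Step 3. [r4c3∈{2,3,6,8}] col 3 places 2 nowhere but r4c3, so r4c3=2.
Step 4. [r6c3∈{3,6,8}] col 3 places 6 nowhere but r6c3. So r6c3=6.
Step 5. [r3c7∈{3,8}] r3c7 is the only open cell in col 7 admitting 8. So r3c7=8.
Step 6. [r3c1∈{3,5,7,9}] 9 has one home in row 3: r3c1 ⇒ r3c1=9.
Step 7. [r4c1∈{3}] only 3 remains possible at r4c1. So r4c1=3.
Step 8. [r4c5∈{6}] nothing but 6 survives at r4c5 ⇒ r4c5=6.
Step 9. [r1c4∈{1,2,3,5,6,7}] row 1 places 6 nowhere but r1c4. So r1c4=6.
Step 10. [r6c1∈{4}] r6c1 has the single candidate 4, so r6c1=4.
Step 11. [r9c1∈{5}] r9c1 is down to just 5, so r9c1=5.
Step 12. [r1c5∈{1,2,3,5}] row 1 places 1 nowhere but r1c5. So r1c5=1.
Step 13. [r7c7∈{4}] r7c7's peers cover all but 4. So r7c7=4.
Step 14. [r9c2∈{3,4,8}] in col 2, 4 fits only at r9c2 ⇒ r9c2=4.
Step 15. [r2c1∈{7}] r2c1's peers cover all but 7. So r2c1=7.
Step 16. [r2c8∈{5}] r2c8 is down to just 5, so r2c8=5.
Step 17. [r7c4∈{1,5,8}] r7c4 is the only open cell in row 7 admitting 5. So r7c4=5.
Step 18. [r3c9∈{3}] only 3 remains possible at r3c9 ⇒ r3c9=3.
Step 19. [r9c3∈{3,8}] across box 7, 3 lands solely at r9c3, so r9c3=3.
Step 20. [r9c7∈{6}] only 6 remains possible at r9c7, so r9c7=6.
Step 21. [r8c4∈{4}] r8c4 is down to just 4. So r8c4=4.
Step 22. [r2c6∈{2}] only 2 remains possible at r2c6, so r2c6=2.
Step 23. [r9c6∈{1}] r9c6's peers cover all but 1, so r9c6=1.
Step 24. [r3c6∈{4,5,7}] in col 6, 4 fits only at r3c6. So r3c6=4.
Step 25. [r4c4∈{7,9}] across row 4, 9 lands solely at r4c4 ⇒ r4c4=9.
Step 26. [r5c4∈{2}] r5c4 is down to just 2 ⇒ r5c4=2.
Step 27. [r9c4∈{8}] r9c4 has the single candidate 8, so r9c4=8.
Step 28. [r2c4∈{3}] r2c4's peers cover all but 3 ⇒ r2c4=3.
Step 29. [r7c2∈{7,8}] across row 7, 7 lands solely at r7c2 ⇒ r7c2=7.
Step 30. [r6c5∈{3,5}] in row 6, 3 fits only at r6c5. So r6c5=3.
Step 31. [r1c8∈{7}] r1c8's peers cover all but 7, so r1c8=7.
Step 32. [r5c9∈{6}] r5c9 is down to just 6, so r5c9=6.
Step 33. [r8c7∈{3}] only 3 remains possible at r8c7. So r8c7=3.
Step 34. [r6c2∈{8}] only 8 remains possible at r6c2, so r6c2=8.
Step 35. [r4c6∈{7}] r4c6 is down to just 7 ⇒ r4c6=7.
Step 36. [r6c4∈{1}] r6c4's peers cover all but 1, so r6c4=1.
Step 37. [r1c2∈{3}] only 3 remains possible at r1c2 ⇒ r1c2=3.
Step 38. [r7c3∈{8}] only 8 remains possible at r7c3. So r7c3=8.
Step 39. [r1c3∈{5}] nothing but 5 survives at r1c3 ⇒ r1c3=5.
Step 40. [r3c4∈{7}] r3c4's peers cover all but 7, so r3c4=7.
Step 41. [r4c9∈{8}] nothing but 8 survives at r4c9. So r4c9=8.
Step 42. [r8c9∈{5}] r8c9 is down to just 5 ⇒ r8c9=5.
Step 43. [r9c8∈{9}] only 9 remains possible at r9c8, so r9c8=9.
Step 44. [r5c5∈{4}] r5c5 has the single candidate 4. So r5c5=4.
Step 45. [r6c6∈{5}] r6c6 is down to just 5, so r6c6=5.
Step 46. [r9c5∈{2}] only 2 remains possible at r9c5. So r9c5=2.
Step 47. [r1c7∈{2}] r1c7's peers cover all but 2 ⇒ r1c7=2.
Step 48. [r3c5∈{5}] r3c5 has the single candidate 5 ⇒ r3c5=5.
Step 49. [r2c5∈{8}] nothing but 8 survives at r2c5 ⇒ r2c5=8.
Step 50. [r7c8∈{1}] r7c8 has the single candidate 1. So r7c8=1.
Step 51. [r8c6∈{6}] only 6 remains possible at r8c6. So r8c6=6.
Step 52. [r5c2∈{9}] r5c2's peers cover all but 9 ⇒ r5c2=9.

Answer: 8 3 5 6 1 9 2 7 4 / 7 6 4 3 8 2 9 5 1 / 9 2 1 7 5 4 8 6 3 / 3 5 2 9 6 7 1 4 8 / 1 9 7 2 4 8 5 3 6 / 4 8 6 1 3 5 7 2 9 / 6 7 8 5 9 3 4 1 2 / 2 1 9 4 7 6 3 8 5 / 5 4 3 8 2 1 6 9 7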